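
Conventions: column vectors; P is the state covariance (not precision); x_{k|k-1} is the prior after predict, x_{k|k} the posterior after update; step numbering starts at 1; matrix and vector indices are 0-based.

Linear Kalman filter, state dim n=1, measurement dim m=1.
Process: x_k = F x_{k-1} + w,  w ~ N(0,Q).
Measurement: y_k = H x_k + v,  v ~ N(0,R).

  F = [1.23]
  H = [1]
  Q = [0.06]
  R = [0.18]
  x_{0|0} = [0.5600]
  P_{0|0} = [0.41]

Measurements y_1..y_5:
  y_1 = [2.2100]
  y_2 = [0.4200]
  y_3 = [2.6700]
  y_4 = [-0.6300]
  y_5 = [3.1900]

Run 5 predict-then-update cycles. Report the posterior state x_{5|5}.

x_post = [2.1996]

step 1: x^-=[0.6888]  P^-=[0.6803]  S=[0.8603]  K=[0.7908]  nu=[1.5212]  x^+=[1.8917]  P^+=[0.1423]
step 2: x^-=[2.3268]  P^-=[0.2753]  S=[0.4553]  K=[0.6047]  nu=[-1.9068]  x^+=[1.1738]  P^+=[0.1088]
step 3: x^-=[1.4437]  P^-=[0.2247]  S=[0.4047]  K=[0.5552]  nu=[1.2263]  x^+=[2.1246]  P^+=[0.0999]
step 4: x^-=[2.6132]  P^-=[0.2112]  S=[0.3912]  K=[0.5399]  nu=[-3.2432]  x^+=[0.8623]  P^+=[0.0972]
step 5: x^-=[1.0606]  P^-=[0.2070]  S=[0.3870]  K=[0.5349]  nu=[2.1294]  x^+=[2.1996]  P^+=[0.0963]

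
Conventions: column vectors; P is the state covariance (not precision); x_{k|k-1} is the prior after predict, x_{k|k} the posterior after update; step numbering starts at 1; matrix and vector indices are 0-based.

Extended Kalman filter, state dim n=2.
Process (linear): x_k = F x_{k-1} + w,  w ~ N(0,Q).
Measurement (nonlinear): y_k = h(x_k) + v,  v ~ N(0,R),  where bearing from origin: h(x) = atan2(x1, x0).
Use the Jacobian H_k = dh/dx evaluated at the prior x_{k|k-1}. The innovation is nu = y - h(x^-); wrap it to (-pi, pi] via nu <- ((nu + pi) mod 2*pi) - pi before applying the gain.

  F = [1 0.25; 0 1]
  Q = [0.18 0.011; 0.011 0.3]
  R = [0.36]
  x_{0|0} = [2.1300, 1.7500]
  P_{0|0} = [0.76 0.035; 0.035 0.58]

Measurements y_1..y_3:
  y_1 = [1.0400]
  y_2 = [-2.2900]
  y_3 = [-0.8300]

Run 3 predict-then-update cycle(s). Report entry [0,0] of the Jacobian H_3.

step 1: x^-=[2.5675, 1.7500]  P^-=[0.9938 0.1910; 0.1910 0.8800]  H_jac=[-0.1813 0.2659]  S=[0.4365]  K=[-0.2963; 0.4569]  nu=[0.4417]  x^+=[2.4366, 1.9518]  P^+=[0.9554 0.2501; 0.2501 0.7889]
step 2: x^-=[2.9246, 1.9518]  P^-=[1.3098 0.4583; 0.4583 1.0889]  H_jac=[-0.1579 0.2366]  S=[0.4194]  K=[-0.2346; 0.4417]  nu=[-2.8785]  x^+=[3.5998, 0.6803]  P^+=[1.2867 0.5018; 0.5018 1.0071]
step 3: x^-=[3.7698, 0.6803]  P^-=[1.7805 0.7645; 0.7645 1.3071]  H_jac=[-0.0464 0.2569]  S=[0.4319]  K=[0.2636; 0.6954]  nu=[-1.0085]  x^+=[3.5039, -0.0211]  P^+=[1.7505 0.6853; 0.6853 1.0982]

H_jac[0,0] = -0.0464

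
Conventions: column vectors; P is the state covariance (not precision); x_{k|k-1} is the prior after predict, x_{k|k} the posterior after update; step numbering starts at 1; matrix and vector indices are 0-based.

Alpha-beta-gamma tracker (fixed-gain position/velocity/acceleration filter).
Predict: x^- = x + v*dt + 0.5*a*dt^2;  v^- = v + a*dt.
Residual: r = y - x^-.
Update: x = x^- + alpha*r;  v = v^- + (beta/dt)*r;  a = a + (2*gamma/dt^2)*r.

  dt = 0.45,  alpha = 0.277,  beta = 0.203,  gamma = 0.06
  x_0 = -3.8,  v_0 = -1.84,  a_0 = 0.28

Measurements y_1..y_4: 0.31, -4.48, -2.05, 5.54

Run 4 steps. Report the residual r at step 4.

step 1: x_pred=-4.5997  r=4.9097  x^+=-3.2397  v^+=0.5008  a^+=3.1894
step 2: x_pred=-2.6914  r=-1.7886  x^+=-3.1868  v^+=1.1292  a^+=2.1295
step 3: x_pred=-2.4631  r=0.4131  x^+=-2.3487  v^+=2.2738  a^+=2.3743
step 4: x_pred=-1.0851  r=6.6251  x^+=0.7501  v^+=6.3309  a^+=6.3003

resid = 6.6251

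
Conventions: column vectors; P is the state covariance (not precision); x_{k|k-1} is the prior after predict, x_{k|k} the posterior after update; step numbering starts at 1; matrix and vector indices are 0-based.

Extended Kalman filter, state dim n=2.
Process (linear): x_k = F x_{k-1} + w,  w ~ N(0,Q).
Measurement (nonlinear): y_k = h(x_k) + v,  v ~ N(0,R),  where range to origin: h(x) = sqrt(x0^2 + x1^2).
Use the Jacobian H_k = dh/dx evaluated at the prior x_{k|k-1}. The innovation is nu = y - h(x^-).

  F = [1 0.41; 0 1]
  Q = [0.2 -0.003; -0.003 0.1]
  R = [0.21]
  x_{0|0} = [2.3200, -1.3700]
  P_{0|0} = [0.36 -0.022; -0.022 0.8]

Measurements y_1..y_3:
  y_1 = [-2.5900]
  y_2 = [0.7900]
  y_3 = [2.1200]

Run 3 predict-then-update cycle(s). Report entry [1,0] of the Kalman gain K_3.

step 1: x^-=[1.7583, -1.3700]  P^-=[0.6764 0.3030; 0.3030 0.9000]  H_jac=[0.7888 -0.6146]  S=[0.6771]  K=[0.5130; -0.4640]  nu=[-4.8190]  x^+=[-0.7140, 0.8659]  P^+=[0.4982 0.4642; 0.4642 0.7542]
step 2: x^-=[-0.3590, 0.8659]  P^-=[1.2056 0.7704; 0.7704 0.8542]  H_jac=[-0.3830 0.9238]  S=[0.5707]  K=[0.4380; 0.8658]  nu=[-0.1473]  x^+=[-0.4235, 0.7383]  P^+=[1.0962 0.5540; 0.5540 0.4265]
step 3: x^-=[-0.1208, 0.7383]  P^-=[1.8222 0.7259; 0.7259 0.5265]  H_jac=[-0.1614 0.9869]  S=[0.5390]  K=[0.7833; 0.7466]  nu=[1.3719]  x^+=[0.9538, 1.7626]  P^+=[1.4915 0.4107; 0.4107 0.2261]

K[1,0] = 0.7466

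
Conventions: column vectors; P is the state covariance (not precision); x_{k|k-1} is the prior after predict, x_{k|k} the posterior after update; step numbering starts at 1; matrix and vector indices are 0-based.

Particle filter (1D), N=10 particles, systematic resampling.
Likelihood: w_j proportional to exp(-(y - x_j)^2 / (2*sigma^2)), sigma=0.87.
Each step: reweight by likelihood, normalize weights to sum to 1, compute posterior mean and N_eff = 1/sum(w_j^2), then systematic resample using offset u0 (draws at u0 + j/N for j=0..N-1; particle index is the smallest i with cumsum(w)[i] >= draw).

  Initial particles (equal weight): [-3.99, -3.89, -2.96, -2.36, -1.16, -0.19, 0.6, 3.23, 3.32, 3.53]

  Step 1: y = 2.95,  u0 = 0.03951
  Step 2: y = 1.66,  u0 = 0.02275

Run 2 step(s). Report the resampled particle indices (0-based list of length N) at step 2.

step 1: w=[0.0000, 0.0000, 0.0000, 0.0000, 0.0000, 0.0006, 0.0097, 0.3528, 0.3394, 0.2975]  mean=3.3225  Neff=3.0460  idx=[7, 7, 7, 7, 8, 8, 8, 9, 9, 9]
step 2: w=[0.1251, 0.1251, 0.1251, 0.1251, 0.1032, 0.1032, 0.1032, 0.0633, 0.0633, 0.0633]  mean=3.3148  Neff=9.3809  idx=[0, 0, 1, 2, 3, 4, 5, 6, 7, 8]

resampled_idx = [0, 0, 1, 2, 3, 4, 5, 6, 7, 8]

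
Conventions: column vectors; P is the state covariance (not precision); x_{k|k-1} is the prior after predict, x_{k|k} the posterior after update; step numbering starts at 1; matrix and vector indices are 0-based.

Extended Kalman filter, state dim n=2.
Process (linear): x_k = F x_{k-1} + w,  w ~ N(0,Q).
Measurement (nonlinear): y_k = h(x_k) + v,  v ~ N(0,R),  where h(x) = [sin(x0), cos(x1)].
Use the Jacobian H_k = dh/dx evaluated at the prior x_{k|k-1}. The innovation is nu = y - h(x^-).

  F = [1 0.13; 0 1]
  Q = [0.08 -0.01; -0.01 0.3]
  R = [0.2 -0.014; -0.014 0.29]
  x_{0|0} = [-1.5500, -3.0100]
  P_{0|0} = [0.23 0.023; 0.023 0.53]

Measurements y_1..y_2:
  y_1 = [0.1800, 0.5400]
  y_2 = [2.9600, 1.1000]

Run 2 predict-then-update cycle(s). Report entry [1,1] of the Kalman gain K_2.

K[1,1] = 0.9505

step 1: x^-=[-1.9413, -3.0100]  P^-=[0.3249 0.0819; 0.0819 0.8300]  H_jac=[-0.3621 0.0000; 0.0000 0.1312]  S=[0.2426 -0.0179; -0.0179 0.3043]  K=[-0.4845 0.0068; -0.0963 0.3522]  nu=[1.1121, 1.5314]  x^+=[-2.4696, -2.5776]  P^+=[0.2679 0.0668; 0.0668 0.7888]
step 2: x^-=[-2.8047, -2.5776]  P^-=[0.3786 0.1593; 0.1593 1.0888]  H_jac=[-0.9438 0.0000; 0.0000 0.5345]  S=[0.5372 -0.0944; -0.0944 0.6011]  K=[-0.6583 0.0383; -0.1129 0.9505]  nu=[3.2905, 1.9452]  x^+=[-4.8965, -1.1004]  P^+=[0.1401 0.0380; 0.0380 0.5186]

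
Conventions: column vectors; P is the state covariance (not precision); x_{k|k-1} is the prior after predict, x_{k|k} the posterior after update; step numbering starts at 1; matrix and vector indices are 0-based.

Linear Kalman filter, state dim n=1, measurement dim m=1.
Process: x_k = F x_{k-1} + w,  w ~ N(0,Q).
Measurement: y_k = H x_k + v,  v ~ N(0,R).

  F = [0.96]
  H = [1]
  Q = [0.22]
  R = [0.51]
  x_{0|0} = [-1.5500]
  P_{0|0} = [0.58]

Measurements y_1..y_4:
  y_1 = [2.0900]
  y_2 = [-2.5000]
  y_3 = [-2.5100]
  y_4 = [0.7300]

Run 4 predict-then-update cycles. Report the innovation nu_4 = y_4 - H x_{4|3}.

step 1: x^-=[-1.4880]  P^-=[0.7545]  S=[1.2645]  K=[0.5967]  nu=[3.5780]  x^+=[0.6469]  P^+=[0.3043]
step 2: x^-=[0.6211]  P^-=[0.5005]  S=[1.0105]  K=[0.4953]  nu=[-3.1211]  x^+=[-0.9247]  P^+=[0.2526]
step 3: x^-=[-0.8877]  P^-=[0.4528]  S=[0.9628]  K=[0.4703]  nu=[-1.6223]  x^+=[-1.6507]  P^+=[0.2398]
step 4: x^-=[-1.5846]  P^-=[0.4410]  S=[0.9510]  K=[0.4637]  nu=[2.3146]  x^+=[-0.5112]  P^+=[0.2365]

innov = [2.3146]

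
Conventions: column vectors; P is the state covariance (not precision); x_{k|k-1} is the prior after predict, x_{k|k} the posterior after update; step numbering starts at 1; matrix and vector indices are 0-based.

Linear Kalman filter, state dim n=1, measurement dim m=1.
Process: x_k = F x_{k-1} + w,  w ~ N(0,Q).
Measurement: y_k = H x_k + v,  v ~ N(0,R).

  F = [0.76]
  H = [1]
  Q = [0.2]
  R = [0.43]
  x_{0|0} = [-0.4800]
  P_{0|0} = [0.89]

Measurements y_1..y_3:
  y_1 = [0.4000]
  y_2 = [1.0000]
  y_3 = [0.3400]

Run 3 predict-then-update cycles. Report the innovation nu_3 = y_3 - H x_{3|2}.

step 1: x^-=[-0.3648]  P^-=[0.7141]  S=[1.1441]  K=[0.6241]  nu=[0.7648]  x^+=[0.1125]  P^+=[0.2684]
step 2: x^-=[0.0855]  P^-=[0.3550]  S=[0.7850]  K=[0.4522]  nu=[0.9145]  x^+=[0.4991]  P^+=[0.1945]
step 3: x^-=[0.3793]  P^-=[0.3123]  S=[0.7423]  K=[0.4207]  nu=[-0.0393]  x^+=[0.3628]  P^+=[0.1809]

innov = [-0.0393]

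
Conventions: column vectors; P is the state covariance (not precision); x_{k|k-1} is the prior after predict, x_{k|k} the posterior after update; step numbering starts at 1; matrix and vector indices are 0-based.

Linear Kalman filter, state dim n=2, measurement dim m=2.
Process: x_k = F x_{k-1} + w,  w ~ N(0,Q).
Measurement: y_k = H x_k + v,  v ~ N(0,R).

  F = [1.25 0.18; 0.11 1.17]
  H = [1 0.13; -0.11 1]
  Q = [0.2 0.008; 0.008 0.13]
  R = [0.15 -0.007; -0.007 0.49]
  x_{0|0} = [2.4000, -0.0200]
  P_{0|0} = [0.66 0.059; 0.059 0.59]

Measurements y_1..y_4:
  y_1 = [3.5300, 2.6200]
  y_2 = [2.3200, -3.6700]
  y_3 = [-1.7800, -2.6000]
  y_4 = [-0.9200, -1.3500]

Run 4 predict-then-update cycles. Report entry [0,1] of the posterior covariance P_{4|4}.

P_post[0,1] = -0.0092

step 1: x^-=[2.9964, 0.2406]  P^-=[1.2769 0.3105; 0.3105 0.9608]  S=[1.5239 0.2835; 0.2835 1.3980]  K=[0.8748 -0.0558; 0.1688 0.6287]  nu=[0.5023, 2.7090]  x^+=[3.2847, 2.0284]  P^+=[0.1340 -0.0187; -0.0187 0.3048]
step 2: x^-=[4.4710, 2.7345]  P^-=[0.4109 0.0629; 0.0629 0.5440]  S=[0.5864 0.0805; 0.0805 1.0252]  K=[0.7200 -0.0393; 0.1576 0.5116]  nu=[-2.5065, -5.9127]  x^+=[2.8987, -0.6852]  P^+=[0.1099 -0.0122; -0.0122 0.2482]
step 3: x^-=[3.5000, -0.4828]  P^-=[0.3742 0.0573; 0.0573 0.4680]  S=[0.5470 0.0691; 0.0691 0.9499]  K=[0.7020 -0.0341; 0.1559 0.4747]  nu=[-5.2172, -1.7322]  x^+=[-0.1035, -2.1186]  P^+=[0.1068 -0.0099; -0.0099 0.2304]
step 4: x^-=[-0.5107, -2.4902]  P^-=[0.3699 0.0566; 0.0566 0.4442]  S=[0.5421 0.0658; 0.0658 0.9262]  K=[0.6999 -0.0326; 0.1548 0.4618]  nu=[-0.0855, 1.0840]  x^+=[-0.6059, -2.0028]  P^+=[0.1064 -0.0092; -0.0092 0.2242]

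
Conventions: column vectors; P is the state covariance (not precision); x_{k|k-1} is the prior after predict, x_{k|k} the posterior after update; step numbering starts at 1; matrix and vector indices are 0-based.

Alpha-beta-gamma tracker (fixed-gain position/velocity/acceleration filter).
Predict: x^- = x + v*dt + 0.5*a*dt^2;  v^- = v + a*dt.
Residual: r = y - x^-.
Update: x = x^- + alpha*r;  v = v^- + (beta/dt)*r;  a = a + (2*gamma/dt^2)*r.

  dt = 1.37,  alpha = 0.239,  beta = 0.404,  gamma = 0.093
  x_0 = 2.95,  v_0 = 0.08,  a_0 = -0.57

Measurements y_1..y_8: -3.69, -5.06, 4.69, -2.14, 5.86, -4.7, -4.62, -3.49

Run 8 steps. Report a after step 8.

step 1: x_pred=2.5247  r=-6.2147  x^+=1.0394  v^+=-2.5336  a^+=-1.1859
step 2: x_pred=-3.5445  r=-1.5155  x^+=-3.9067  v^+=-4.6051  a^+=-1.3361
step 3: x_pred=-11.4695  r=16.1595  x^+=-7.6074  v^+=-1.6702  a^+=0.2653
step 4: x_pred=-9.6466  r=7.5066  x^+=-7.8525  v^+=0.9069  a^+=1.0092
step 5: x_pred=-5.6629  r=11.5229  x^+=-2.9089  v^+=5.6876  a^+=2.1512
step 6: x_pred=6.9018  r=-11.6018  x^+=4.1290  v^+=5.2134  a^+=1.0014
step 7: x_pred=12.2111  r=-16.8311  x^+=8.1885  v^+=1.6220  a^+=-0.6665
step 8: x_pred=9.7851  r=-13.2751  x^+=6.6124  v^+=-3.2058  a^+=-1.9821

a_post = -1.9821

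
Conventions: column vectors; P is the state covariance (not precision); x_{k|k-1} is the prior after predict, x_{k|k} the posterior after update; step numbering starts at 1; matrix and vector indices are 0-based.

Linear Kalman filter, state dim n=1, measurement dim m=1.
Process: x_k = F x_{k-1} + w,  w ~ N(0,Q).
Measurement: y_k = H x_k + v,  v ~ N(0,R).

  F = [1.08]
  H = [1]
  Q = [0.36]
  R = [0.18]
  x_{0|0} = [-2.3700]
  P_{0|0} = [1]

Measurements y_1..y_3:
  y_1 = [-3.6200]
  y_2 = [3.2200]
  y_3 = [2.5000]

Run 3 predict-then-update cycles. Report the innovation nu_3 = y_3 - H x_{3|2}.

innov = [0.8945]

step 1: x^-=[-2.5596]  P^-=[1.5264]  S=[1.7064]  K=[0.8945]  nu=[-1.0604]  x^+=[-3.5081]  P^+=[0.1610]
step 2: x^-=[-3.7888]  P^-=[0.5478]  S=[0.7278]  K=[0.7527]  nu=[7.0088]  x^+=[1.4866]  P^+=[0.1355]
step 3: x^-=[1.6055]  P^-=[0.5180]  S=[0.6980]  K=[0.7421]  nu=[0.8945]  x^+=[2.2693]  P^+=[0.1336]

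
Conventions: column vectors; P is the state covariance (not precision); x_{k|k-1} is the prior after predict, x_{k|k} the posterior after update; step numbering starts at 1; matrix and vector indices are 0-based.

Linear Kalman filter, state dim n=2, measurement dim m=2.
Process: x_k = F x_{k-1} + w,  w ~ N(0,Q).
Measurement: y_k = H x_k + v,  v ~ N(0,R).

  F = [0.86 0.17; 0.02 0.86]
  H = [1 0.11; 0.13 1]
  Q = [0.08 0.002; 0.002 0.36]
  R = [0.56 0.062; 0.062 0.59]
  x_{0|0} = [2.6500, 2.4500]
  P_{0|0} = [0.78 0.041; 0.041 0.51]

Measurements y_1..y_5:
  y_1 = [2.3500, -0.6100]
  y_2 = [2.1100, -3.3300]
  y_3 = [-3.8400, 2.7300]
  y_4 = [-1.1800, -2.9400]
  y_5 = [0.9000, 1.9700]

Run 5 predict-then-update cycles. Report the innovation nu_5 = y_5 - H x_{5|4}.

innov = [1.5111, 3.1177]

step 1: x^-=[2.6955, 2.1600]  P^-=[0.6836 0.1204; 0.1204 0.7389]  S=[1.2791 0.3543; 0.3543 1.3718]  K=[0.5413 0.0128; 0.0057 0.5486]  nu=[-0.5831, -3.1204]  x^+=[2.3400, 0.4448]  P^+=[0.3037 0.0016; 0.0016 0.3238]
step 2: x^-=[2.0880, 0.4294]  P^-=[0.3145 0.0558; 0.0558 0.5997]  S=[0.8940 0.2254; 0.2254 1.2095]  K=[0.3552 0.0137; 0.0101 0.4999]  nu=[-0.0253, -4.0308]  x^+=[2.0238, -1.5860]  P^+=[0.1993 0.0042; 0.0042 0.2950]
step 3: x^-=[1.4708, -1.3234]  P^-=[0.2371 0.0517; 0.0517 0.5784]  S=[0.8155 0.2089; 0.2089 1.1859]  K=[0.2932 0.0179; 0.0157 0.4907]  nu=[-5.1653, 3.8622]  x^+=[0.0259, 0.4904]  P^+=[0.1645 0.0074; 0.0074 0.2895]
step 4: x^-=[0.1056, 0.4223]  P^-=[0.2122 0.0526; 0.0526 0.5744]  S=[0.7907 0.2062; 0.2062 1.1817]  K=[0.2702 0.0207; 0.0191 0.4886]  nu=[-1.3320, -3.3760]  x^+=[-0.3244, -1.2526]  P^+=[0.1516 0.0093; 0.0093 0.2882]
step 5: x^-=[-0.4919, -1.0837]  P^-=[0.2032 0.0536; 0.0536 0.5736]  S=[0.7819 0.2059; 0.2059 1.1809]  K=[0.2615 0.0222; 0.0208 0.4880]  nu=[1.5111, 3.1177]  x^+=[-0.0275, 0.4690]  P^+=[0.1467 0.0102; 0.0102 0.2879]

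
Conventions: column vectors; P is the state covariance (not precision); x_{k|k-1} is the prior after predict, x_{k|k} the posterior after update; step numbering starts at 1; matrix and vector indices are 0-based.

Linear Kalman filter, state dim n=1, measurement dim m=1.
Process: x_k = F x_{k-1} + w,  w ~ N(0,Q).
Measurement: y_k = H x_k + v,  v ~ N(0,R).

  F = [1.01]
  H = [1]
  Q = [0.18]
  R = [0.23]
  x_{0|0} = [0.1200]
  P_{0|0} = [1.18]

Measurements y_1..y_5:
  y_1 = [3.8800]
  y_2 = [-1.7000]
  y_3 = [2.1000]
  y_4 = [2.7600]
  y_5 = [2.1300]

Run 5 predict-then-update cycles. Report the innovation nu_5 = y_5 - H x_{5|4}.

step 1: x^-=[0.1212]  P^-=[1.3837]  S=[1.6137]  K=[0.8575]  nu=[3.7588]  x^+=[3.3443]  P^+=[0.1972]
step 2: x^-=[3.3777]  P^-=[0.3812]  S=[0.6112]  K=[0.6237]  nu=[-5.0777]  x^+=[0.2108]  P^+=[0.1434]
step 3: x^-=[0.2129]  P^-=[0.3263]  S=[0.5563]  K=[0.5866]  nu=[1.8871]  x^+=[1.3198]  P^+=[0.1349]
step 4: x^-=[1.3330]  P^-=[0.3176]  S=[0.5476]  K=[0.5800]  nu=[1.4270]  x^+=[2.1607]  P^+=[0.1334]
step 5: x^-=[2.1823]  P^-=[0.3161]  S=[0.5461]  K=[0.5788]  nu=[-0.0523]  x^+=[2.1520]  P^+=[0.1331]

innov = [-0.0523]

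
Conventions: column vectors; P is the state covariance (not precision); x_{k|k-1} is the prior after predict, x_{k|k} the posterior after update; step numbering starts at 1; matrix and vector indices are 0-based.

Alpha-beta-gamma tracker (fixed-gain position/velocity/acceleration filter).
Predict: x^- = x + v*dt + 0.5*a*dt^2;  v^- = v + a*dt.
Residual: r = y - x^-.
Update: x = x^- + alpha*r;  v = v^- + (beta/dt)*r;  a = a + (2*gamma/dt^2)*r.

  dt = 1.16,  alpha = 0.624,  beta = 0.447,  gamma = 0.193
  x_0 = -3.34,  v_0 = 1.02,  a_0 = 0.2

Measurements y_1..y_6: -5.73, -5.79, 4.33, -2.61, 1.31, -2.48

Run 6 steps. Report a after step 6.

a_post = -2.0067

step 1: x_pred=-2.0222  r=-3.7078  x^+=-4.3359  v^+=-0.1768  a^+=-0.8636
step 2: x_pred=-5.1220  r=-0.6680  x^+=-5.5388  v^+=-1.4360  a^+=-1.0552
step 3: x_pred=-7.9145  r=12.2445  x^+=-0.2739  v^+=2.0583  a^+=2.4572
step 4: x_pred=3.7669  r=-6.3769  x^+=-0.2123  v^+=2.4514  a^+=0.6279
step 5: x_pred=3.0538  r=-1.7438  x^+=1.9657  v^+=2.5078  a^+=0.1277
step 6: x_pred=4.9607  r=-7.4407  x^+=0.3177  v^+=-0.2112  a^+=-2.0067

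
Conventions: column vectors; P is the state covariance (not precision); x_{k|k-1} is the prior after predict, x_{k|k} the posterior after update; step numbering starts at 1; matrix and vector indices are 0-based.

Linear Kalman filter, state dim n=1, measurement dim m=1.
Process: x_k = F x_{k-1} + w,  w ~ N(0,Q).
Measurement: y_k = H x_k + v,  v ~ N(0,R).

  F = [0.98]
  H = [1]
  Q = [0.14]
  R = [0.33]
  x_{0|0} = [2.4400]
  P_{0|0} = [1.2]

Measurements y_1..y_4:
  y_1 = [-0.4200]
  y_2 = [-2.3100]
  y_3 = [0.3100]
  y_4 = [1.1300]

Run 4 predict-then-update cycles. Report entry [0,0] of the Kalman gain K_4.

K[0,0] = 0.4712

step 1: x^-=[2.3912]  P^-=[1.2925]  S=[1.6225]  K=[0.7966]  nu=[-2.8112]  x^+=[0.1518]  P^+=[0.2629]
step 2: x^-=[0.1487]  P^-=[0.3925]  S=[0.7225]  K=[0.5432]  nu=[-2.4587]  x^+=[-1.1869]  P^+=[0.1793]
step 3: x^-=[-1.1632]  P^-=[0.3122]  S=[0.6422]  K=[0.4861]  nu=[1.4732]  x^+=[-0.4470]  P^+=[0.1604]
step 4: x^-=[-0.4381]  P^-=[0.2941]  S=[0.6241]  K=[0.4712]  nu=[1.5681]  x^+=[0.3008]  P^+=[0.1555]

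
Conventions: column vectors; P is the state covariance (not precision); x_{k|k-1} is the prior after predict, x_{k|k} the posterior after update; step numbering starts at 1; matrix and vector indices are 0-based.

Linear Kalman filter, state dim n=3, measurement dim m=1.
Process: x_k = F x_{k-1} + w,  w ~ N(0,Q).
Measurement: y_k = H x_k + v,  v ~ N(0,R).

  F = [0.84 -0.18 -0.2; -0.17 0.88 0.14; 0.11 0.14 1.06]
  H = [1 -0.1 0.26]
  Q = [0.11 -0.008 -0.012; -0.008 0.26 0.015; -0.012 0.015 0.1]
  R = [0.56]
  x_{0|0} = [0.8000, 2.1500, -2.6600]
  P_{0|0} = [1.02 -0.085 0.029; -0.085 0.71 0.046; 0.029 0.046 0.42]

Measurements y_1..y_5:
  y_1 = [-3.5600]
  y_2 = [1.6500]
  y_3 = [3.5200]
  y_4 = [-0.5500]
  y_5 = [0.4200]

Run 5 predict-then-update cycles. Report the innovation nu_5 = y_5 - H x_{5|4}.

step 1: x^-=[0.8170, 1.3836, -2.4306]  P^-=[0.8888 -0.3482 -0.0179; -0.3482 0.8829 0.1786; -0.0179 0.1786 0.6160]  S=[1.5503]  K=[0.5928; -0.2516; 0.0803]  nu=[-3.6067]  x^+=[-1.3209, 2.2910, -2.7200]  P^+=[0.3441 -0.1170 -0.0916; -0.1170 0.7848 0.2099; -0.0916 0.2099 0.6060]
step 2: x^-=[-0.9779, 1.8598, -2.7078]  P^-=[0.4837 -0.3446 -0.2654; -0.3446 0.9806 0.4016; -0.2654 0.4016 0.8377]  S=[1.0202]  K=[0.4403; -0.3315; -0.0860]  nu=[3.5179]  x^+=[0.5710, 0.6935, -3.0103]  P^+=[0.2859 -0.1957 -0.2268; -0.1957 0.8685 0.3725; -0.2268 0.3725 0.8302]
step 3: x^-=[0.9568, 0.0918, -3.0310]  P^-=[0.5353 -0.4696 -0.4810; -0.4696 1.1182 0.6177; -0.4810 0.6177 1.1050]  S=[0.9928]  K=[0.4605; -0.4238; -0.2574]  nu=[3.3604]  x^+=[2.5043, -1.3325, -3.8958]  P^+=[0.3248 -0.2758 -0.3634; -0.2758 0.9399 0.5094; -0.3634 0.5094 1.0392]
step 4: x^-=[3.1226, -2.1437, -4.0407]  P^-=[0.6534 -0.6023 -0.6800; -0.6023 1.2429 0.8039; -0.6800 0.8039 1.3480]  S=[1.0420]  K=[0.5152; -0.4967; -0.3934]  nu=[-2.8364]  x^+=[1.6614, -0.7349, -2.9249]  P^+=[0.3768 -0.3356 -0.4688; -0.3356 0.9859 0.6003; -0.4688 0.6003 1.1867]
step 5: x^-=[2.1128, -1.3386, -3.0205]  P^-=[0.7575 -0.7014 -0.8249; -0.7014 1.3283 0.9300; -0.8249 0.9300 1.5158]  S=[1.0963]  K=[0.5594; -0.5404; -0.4778]  nu=[-1.0414]  x^+=[1.5303, -0.7759, -2.5230]  P^+=[0.4145 -0.3700 -0.5319; -0.3700 1.0081 0.6469; -0.5319 0.6469 1.2655]

innov = [-1.0414]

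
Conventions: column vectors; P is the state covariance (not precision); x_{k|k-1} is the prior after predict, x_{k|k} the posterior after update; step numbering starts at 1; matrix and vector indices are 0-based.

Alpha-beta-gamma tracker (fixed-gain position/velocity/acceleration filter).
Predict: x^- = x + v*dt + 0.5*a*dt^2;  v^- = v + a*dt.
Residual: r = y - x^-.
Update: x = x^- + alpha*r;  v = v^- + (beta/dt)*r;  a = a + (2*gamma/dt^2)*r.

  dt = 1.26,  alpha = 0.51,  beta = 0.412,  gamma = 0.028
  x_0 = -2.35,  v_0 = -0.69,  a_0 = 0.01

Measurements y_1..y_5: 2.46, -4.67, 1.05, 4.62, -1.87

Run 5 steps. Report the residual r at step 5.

resid = -7.3123

step 1: x_pred=-3.2115  r=5.6715  x^+=-0.3190  v^+=1.1771  a^+=0.2101
step 2: x_pred=1.3308  r=-6.0008  x^+=-1.7296  v^+=-0.5204  a^+=-0.0016
step 3: x_pred=-2.3866  r=3.4366  x^+=-0.6339  v^+=0.6012  a^+=0.1196
step 4: x_pred=0.2186  r=4.4014  x^+=2.4633  v^+=2.1911  a^+=0.2749
step 5: x_pred=5.4423  r=-7.3123  x^+=1.7130  v^+=0.1465  a^+=0.0169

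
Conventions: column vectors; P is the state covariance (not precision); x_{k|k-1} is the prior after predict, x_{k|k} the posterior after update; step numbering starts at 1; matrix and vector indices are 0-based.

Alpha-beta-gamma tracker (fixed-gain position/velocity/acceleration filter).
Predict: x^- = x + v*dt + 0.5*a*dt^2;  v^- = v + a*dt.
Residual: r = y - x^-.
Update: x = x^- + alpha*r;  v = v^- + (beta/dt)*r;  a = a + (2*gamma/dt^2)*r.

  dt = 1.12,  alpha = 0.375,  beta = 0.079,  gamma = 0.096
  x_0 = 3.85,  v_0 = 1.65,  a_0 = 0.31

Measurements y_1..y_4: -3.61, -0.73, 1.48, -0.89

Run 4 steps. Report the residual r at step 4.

step 1: x_pred=5.8924  r=-9.5024  x^+=2.3290  v^+=1.3269  a^+=-1.1445
step 2: x_pred=3.0974  r=-3.8274  x^+=1.6621  v^+=-0.2248  a^+=-1.7303
step 3: x_pred=0.3251  r=1.1549  x^+=0.7582  v^+=-2.0813  a^+=-1.5535
step 4: x_pred=-2.5472  r=1.6572  x^+=-1.9257  v^+=-3.7043  a^+=-1.2999

resid = 1.6572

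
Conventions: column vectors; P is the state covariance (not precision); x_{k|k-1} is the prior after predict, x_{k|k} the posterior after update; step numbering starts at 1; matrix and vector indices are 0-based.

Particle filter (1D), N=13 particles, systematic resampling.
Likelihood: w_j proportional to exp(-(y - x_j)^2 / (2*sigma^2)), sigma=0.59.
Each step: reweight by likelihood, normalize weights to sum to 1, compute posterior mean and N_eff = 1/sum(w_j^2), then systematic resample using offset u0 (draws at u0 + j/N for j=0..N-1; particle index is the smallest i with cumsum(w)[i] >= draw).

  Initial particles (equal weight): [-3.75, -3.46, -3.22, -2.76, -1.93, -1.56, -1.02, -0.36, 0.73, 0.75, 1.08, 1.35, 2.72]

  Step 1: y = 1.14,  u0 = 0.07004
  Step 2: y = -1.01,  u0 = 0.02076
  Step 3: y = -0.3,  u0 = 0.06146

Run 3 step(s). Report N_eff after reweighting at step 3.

step 1: w=[0.0000, 0.0000, 0.0000, 0.0000, 0.0000, 0.0000, 0.0003, 0.0110, 0.2187, 0.2238, 0.2770, 0.2614, 0.0077]  mean=0.9962  Neff=4.1123  idx=[8, 8, 8, 9, 9, 10, 10, 10, 10, 11, 11, 11, 12]
step 2: w=[0.1828, 0.1828, 0.1828, 0.1653, 0.1653, 0.0267, 0.0267, 0.0267, 0.0267, 0.0047, 0.0047, 0.0047, 0.0000]  mean=0.7828  Neff=6.3350  idx=[0, 0, 0, 1, 1, 2, 2, 3, 3, 3, 4, 4, 7]
step 3: w=[0.0833, 0.0833, 0.0833, 0.0833, 0.0833, 0.0833, 0.0833, 0.0784, 0.0784, 0.0784, 0.0784, 0.0784, 0.0248]  mean=0.7465  Neff=12.5102  idx=[0, 1, 2, 3, 4, 5, 6, 7, 8, 9, 10, 11, 12]

N_eff = 12.5102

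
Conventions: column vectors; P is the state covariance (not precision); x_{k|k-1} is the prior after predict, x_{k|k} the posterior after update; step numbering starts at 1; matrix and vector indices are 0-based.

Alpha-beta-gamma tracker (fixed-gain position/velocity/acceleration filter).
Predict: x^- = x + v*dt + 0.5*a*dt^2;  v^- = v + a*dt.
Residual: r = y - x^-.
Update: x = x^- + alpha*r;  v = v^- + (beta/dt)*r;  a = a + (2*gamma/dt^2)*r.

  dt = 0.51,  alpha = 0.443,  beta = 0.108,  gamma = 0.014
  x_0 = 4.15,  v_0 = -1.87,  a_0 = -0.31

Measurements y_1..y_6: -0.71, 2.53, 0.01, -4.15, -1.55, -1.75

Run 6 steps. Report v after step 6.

step 1: x_pred=3.1560  r=-3.8660  x^+=1.4434  v^+=-2.8468  a^+=-0.7262
step 2: x_pred=-0.1029  r=2.6329  x^+=1.0635  v^+=-2.6596  a^+=-0.4427
step 3: x_pred=-0.3505  r=0.3605  x^+=-0.1908  v^+=-2.8090  a^+=-0.4039
step 4: x_pred=-1.6759  r=-2.4741  x^+=-2.7719  v^+=-3.5389  a^+=-0.6703
step 5: x_pred=-4.6640  r=3.1140  x^+=-3.2845  v^+=-3.2213  a^+=-0.3350
step 6: x_pred=-4.9709  r=3.2209  x^+=-3.5441  v^+=-2.7101  a^+=0.0117

v_post = -2.7101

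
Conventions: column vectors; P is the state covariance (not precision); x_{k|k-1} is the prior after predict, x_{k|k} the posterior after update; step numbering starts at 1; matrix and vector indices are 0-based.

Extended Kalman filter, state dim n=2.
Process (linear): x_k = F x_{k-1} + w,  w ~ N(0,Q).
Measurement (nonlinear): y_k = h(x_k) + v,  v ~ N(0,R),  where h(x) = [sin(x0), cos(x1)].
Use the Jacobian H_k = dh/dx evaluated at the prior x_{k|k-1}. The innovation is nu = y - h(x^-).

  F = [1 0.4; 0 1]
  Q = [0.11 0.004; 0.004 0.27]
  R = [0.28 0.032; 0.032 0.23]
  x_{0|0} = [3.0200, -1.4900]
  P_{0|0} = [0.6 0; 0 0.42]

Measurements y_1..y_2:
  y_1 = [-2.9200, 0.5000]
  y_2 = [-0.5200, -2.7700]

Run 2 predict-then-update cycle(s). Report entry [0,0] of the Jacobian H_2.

step 1: x^-=[2.4240, -1.4900]  P^-=[0.7772 0.1720; 0.1720 0.6900]  H_jac=[-0.7534 0.0000; 0.0000 0.9967]  S=[0.7211 -0.0972; -0.0972 0.9155]  K=[-0.7981 0.1026; -0.0796 0.7428]  nu=[-3.5776, 0.4193]  x^+=[5.3224, -0.8937]  P^+=[0.2923 -0.0020; -0.0020 0.1688]
step 2: x^-=[4.9649, -0.8937]  P^-=[0.4277 0.0696; 0.0696 0.4388]  H_jac=[0.2499 0.0000; 0.0000 0.7794]  S=[0.3067 0.0455; 0.0455 0.4966]  K=[0.3368 0.0783; -0.0462 0.6930]  nu=[0.4483, -3.3965]  x^+=[4.8499, -3.2683]  P^+=[0.3875 0.0369; 0.0369 0.2026]

H_jac[0,0] = 0.2499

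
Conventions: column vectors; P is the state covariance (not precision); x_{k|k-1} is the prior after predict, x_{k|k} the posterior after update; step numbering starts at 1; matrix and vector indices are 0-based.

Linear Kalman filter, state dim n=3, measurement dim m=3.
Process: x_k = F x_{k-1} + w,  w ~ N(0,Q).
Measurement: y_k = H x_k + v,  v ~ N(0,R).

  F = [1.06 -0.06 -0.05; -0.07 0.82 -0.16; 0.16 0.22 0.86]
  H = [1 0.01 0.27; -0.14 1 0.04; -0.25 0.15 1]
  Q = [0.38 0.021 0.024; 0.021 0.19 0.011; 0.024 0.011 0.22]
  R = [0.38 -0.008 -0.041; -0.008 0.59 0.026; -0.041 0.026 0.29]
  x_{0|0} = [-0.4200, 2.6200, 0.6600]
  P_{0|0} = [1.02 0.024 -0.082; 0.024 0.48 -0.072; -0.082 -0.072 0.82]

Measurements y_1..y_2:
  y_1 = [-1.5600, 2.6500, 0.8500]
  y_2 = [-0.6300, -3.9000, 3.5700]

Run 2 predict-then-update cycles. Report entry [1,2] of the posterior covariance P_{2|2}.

P_post[1,2] = -0.0143

step 1: x^-=[-0.6354, 2.0722, 1.0768]  P^-=[1.5351 -0.0349 0.0912; -0.0349 0.5530 -0.0651; 0.0912 -0.0651 0.8277]  S=[2.0236 -0.2607 -0.1239; -0.2607 1.1780 0.1261; -0.1239 0.1261 1.1636]  K=[0.7570 -0.0229 -0.1729; 0.0374 0.4824 -0.0254; 0.1894 -0.0722 0.7113]  nu=[-1.2361, 0.4458, -0.6965]  x^+=[-1.4609, 2.2587, 0.3151]  P^+=[0.2975 0.0180 -0.0101; 0.0180 0.2876 -0.0350; -0.0101 -0.0350 0.1994]
step 2: x^-=[-1.6999, 1.9040, 0.5341]  P^-=[0.7144 0.0048 0.0592; 0.0048 0.3968 0.0116; 0.0592 0.0116 0.3742]  S=[1.1538 -0.0919 -0.0615; -0.0919 1.0003 0.1270; -0.0615 0.1270 0.6913]  K=[0.6254 -0.0211 -0.1122; 0.0436 0.3964 0.0322; 0.1651 -0.0356 0.5436]  nu=[0.9066, -6.0634, 2.3253]  x^+=[-1.2660, -0.3851, 2.1636]  P^+=[0.2423 0.0136 -0.0002; 0.0136 0.2368 -0.0143; -0.0002 -0.0143 0.1521]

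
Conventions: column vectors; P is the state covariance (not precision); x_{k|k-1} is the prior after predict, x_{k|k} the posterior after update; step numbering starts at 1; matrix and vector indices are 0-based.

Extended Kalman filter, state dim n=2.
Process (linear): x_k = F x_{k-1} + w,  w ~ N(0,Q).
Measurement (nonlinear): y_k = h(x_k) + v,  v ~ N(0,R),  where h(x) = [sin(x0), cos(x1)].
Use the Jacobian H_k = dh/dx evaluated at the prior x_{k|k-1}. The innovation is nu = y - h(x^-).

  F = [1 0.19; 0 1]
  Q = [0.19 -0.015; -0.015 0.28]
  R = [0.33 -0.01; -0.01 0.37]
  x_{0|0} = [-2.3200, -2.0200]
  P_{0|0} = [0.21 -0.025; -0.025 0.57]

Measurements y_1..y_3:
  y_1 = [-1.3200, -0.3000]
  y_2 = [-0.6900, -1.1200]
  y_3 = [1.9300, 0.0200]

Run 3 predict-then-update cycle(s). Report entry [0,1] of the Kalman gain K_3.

K[0,1] = 0.0143

step 1: x^-=[-2.7038, -2.0200]  P^-=[0.4111 0.0683; 0.0683 0.8500]  H_jac=[-0.9057 0.0000; 0.0000 0.9008]  S=[0.6672 -0.0657; -0.0657 1.0597]  K=[-0.5557 0.0236; -0.0217 0.7212]  nu=[-0.8961, 0.1342]  x^+=[-2.2027, -1.9038]  P^+=[0.2027 0.0159; 0.0159 0.2965]
step 2: x^-=[-2.5644, -1.9038]  P^-=[0.4095 0.0572; 0.0572 0.5765]  H_jac=[-0.8380 0.0000; 0.0000 0.9451]  S=[0.6175 -0.0553; -0.0553 0.8849]  K=[-0.5533 0.0265; -0.0226 0.6143]  nu=[-0.1443, -0.7932]  x^+=[-2.5056, -2.3877]  P^+=[0.2182 0.0162; 0.0162 0.2407]
step 3: x^-=[-2.9592, -2.3877]  P^-=[0.4230 0.0470; 0.0470 0.5207]  H_jac=[-0.9834 0.0000; 0.0000 0.6845]  S=[0.7391 -0.0416; -0.0416 0.6140]  K=[-0.5621 0.0143; -0.0299 0.5785]  nu=[2.1113, 0.7490]  x^+=[-4.1353, -2.0176]  P^+=[0.1888 0.0159; 0.0159 0.3132]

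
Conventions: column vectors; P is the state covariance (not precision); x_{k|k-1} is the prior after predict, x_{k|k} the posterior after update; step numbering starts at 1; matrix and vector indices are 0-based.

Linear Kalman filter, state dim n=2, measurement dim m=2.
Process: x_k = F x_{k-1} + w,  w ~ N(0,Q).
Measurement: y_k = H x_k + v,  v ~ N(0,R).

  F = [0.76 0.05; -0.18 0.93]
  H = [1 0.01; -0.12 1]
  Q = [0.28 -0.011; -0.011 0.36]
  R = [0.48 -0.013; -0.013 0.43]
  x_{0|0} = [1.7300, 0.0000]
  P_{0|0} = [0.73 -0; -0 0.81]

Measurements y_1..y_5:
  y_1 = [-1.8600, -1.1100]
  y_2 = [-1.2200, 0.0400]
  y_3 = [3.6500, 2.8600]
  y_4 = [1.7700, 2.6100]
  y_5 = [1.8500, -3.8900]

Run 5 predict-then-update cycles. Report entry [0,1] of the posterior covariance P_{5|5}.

P_post[0,1] = 0.0045

step 1: x^-=[1.3148, -0.3114]  P^-=[0.7037 -0.0732; -0.0732 1.0842]  S=[1.1823 -0.1597; -0.1597 1.5419]  K=[0.5890 -0.0412; 0.0436 0.7134]  nu=[-3.1717, -0.6408]  x^+=[-0.5268, -0.9069]  P^+=[0.2832 0.0086; 0.0086 0.3072]
step 2: x^-=[-0.4457, -0.7486]  P^-=[0.4450 -0.0295; -0.0295 0.6320]  S=[0.9244 -0.0895; -0.0895 1.0755]  K=[0.4774 -0.0373; 0.0324 0.5936]  nu=[-0.7668, 0.7351]  x^+=[-0.8392, -0.3371]  P^+=[0.2296 0.0053; 0.0053 0.2555]
step 3: x^-=[-0.6547, -0.1624]  P^-=[0.4137 -0.0268; -0.0268 0.5866]  S=[0.8932 -0.0836; -0.0836 1.0290]  K=[0.4594 -0.0370; 0.0304 0.5757]  nu=[4.3063, 2.9439]  x^+=[1.2145, 1.6632]  P^+=[0.2209 0.0046; 0.0046 0.2477]
step 4: x^-=[1.0062, 1.3281]  P^-=[0.4086 -0.0265; -0.0265 0.5798]  S=[0.8881 -0.0827; -0.0827 1.0221]  K=[0.4563 -0.0370; 0.0300 0.5729]  nu=[0.7505, 1.4026]  x^+=[1.2968, 2.1542]  P^+=[0.2195 0.0045; 0.0045 0.2465]
step 5: x^-=[1.0933, 1.7700]  P^-=[0.4077 -0.0264; -0.0264 0.5788]  S=[0.8873 -0.0825; -0.0825 1.0210]  K=[0.4558 -0.0370; 0.0300 0.5724]  nu=[0.7390, -5.5288]  x^+=[1.6344, -1.3726]  P^+=[0.2192 0.0045; 0.0045 0.2463]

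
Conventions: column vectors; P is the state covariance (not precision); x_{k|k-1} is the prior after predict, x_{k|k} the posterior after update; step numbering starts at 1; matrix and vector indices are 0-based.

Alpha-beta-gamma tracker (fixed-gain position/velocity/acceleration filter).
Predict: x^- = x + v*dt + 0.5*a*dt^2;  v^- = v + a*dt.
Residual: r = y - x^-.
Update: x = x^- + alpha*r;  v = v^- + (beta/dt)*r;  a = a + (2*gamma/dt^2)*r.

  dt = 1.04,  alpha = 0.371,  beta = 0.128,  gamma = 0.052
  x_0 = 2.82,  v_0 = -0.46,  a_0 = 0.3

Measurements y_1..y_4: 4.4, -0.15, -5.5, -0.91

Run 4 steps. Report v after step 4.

v_post = -1.2793

step 1: x_pred=2.5038  r=1.8962  x^+=3.2073  v^+=0.0854  a^+=0.4823
step 2: x_pred=3.5569  r=-3.7069  x^+=2.1817  v^+=0.1308  a^+=0.1259
step 3: x_pred=2.3857  r=-7.8857  x^+=-0.5399  v^+=-0.7089  a^+=-0.6324
step 4: x_pred=-1.6191  r=0.7091  x^+=-1.3560  v^+=-1.2793  a^+=-0.5642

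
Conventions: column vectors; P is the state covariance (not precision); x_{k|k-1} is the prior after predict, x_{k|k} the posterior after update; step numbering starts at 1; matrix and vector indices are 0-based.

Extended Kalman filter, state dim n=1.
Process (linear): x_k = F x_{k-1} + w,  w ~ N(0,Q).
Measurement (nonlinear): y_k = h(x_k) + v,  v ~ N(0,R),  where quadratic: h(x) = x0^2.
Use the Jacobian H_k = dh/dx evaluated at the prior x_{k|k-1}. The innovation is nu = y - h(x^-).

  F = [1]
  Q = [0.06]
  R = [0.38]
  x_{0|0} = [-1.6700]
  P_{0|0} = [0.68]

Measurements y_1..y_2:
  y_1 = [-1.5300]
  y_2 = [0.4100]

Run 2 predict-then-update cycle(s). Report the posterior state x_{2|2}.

step 1: x^-=[-1.6700]  P^-=[0.7400]  H_jac=[-3.3400]  S=[8.6351]  K=[-0.2862]  nu=[-4.3189]  x^+=[-0.4338]  P^+=[0.0326]
step 2: x^-=[-0.4338]  P^-=[0.0926]  H_jac=[-0.8676]  S=[0.4497]  K=[-0.1786]  nu=[0.2218]  x^+=[-0.4734]  P^+=[0.0782]

x_post = [-0.4734]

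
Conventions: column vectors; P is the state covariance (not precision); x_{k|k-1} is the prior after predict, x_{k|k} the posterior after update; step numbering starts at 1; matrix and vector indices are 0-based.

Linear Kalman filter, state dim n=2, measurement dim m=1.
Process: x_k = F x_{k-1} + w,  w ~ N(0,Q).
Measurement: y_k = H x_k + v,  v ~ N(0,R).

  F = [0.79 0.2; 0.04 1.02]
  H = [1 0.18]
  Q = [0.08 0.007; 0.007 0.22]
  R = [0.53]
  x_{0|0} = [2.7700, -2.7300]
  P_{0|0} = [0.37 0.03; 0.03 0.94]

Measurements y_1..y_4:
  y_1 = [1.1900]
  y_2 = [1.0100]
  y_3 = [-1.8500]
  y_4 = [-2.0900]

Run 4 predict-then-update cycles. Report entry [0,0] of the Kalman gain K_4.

step 1: x^-=[1.6423, -2.6738]  P^-=[0.3580 0.2349; 0.2349 1.2010]  S=[1.0115]  K=[0.3957; 0.4459]  nu=[0.0290]  x^+=[1.6538, -2.6609]  P^+=[0.1996 0.0564; 0.0564 0.9999]
step 2: x^-=[0.7743, -2.6479]  P^-=[0.2624 0.2632; 0.2632 1.2652]  S=[0.9281]  K=[0.3337; 0.5289]  nu=[0.7123]  x^+=[1.0120, -2.2712]  P^+=[0.1590 0.0993; 0.0993 1.0056]
step 3: x^-=[0.3453, -2.2761]  P^-=[0.2508 0.2980; 0.2980 1.2745]  S=[0.9294]  K=[0.3276; 0.5675]  nu=[-1.7856]  x^+=[-0.2397, -3.2894]  P^+=[0.1511 0.1252; 0.1252 0.9753]
step 4: x^-=[-0.8472, -3.3647]  P^-=[0.2529 0.3126; 0.3126 1.2451]  S=[0.9358]  K=[0.3304; 0.5736]  nu=[-0.6371]  x^+=[-1.0577, -3.7302]  P^+=[0.1507 0.1353; 0.1353 0.9372]

K[0,0] = 0.3304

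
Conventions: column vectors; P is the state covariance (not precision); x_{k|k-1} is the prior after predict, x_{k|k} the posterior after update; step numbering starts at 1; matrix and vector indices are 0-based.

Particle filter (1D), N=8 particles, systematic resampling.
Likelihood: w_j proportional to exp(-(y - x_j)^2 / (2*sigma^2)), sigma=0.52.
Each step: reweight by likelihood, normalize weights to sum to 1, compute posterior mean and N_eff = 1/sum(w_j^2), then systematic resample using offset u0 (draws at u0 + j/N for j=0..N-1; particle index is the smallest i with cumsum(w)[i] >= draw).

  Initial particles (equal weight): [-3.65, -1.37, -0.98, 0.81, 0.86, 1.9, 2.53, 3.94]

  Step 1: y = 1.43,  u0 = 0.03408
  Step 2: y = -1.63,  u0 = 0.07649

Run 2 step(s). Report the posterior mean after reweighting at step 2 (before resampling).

post_mean = 0.8344

step 1: w=[0.0000, 0.0000, 0.0000, 0.2712, 0.3028, 0.3670, 0.0589, 0.0000]  mean=1.3265  Neff=3.2957  idx=[3, 3, 4, 4, 4, 5, 5, 5]
step 2: w=[0.2563, 0.2563, 0.1625, 0.1625, 0.1625, 0.0000, 0.0000, 0.0000]  mean=0.8344  Neff=4.7492  idx=[0, 0, 1, 1, 2, 3, 3, 4]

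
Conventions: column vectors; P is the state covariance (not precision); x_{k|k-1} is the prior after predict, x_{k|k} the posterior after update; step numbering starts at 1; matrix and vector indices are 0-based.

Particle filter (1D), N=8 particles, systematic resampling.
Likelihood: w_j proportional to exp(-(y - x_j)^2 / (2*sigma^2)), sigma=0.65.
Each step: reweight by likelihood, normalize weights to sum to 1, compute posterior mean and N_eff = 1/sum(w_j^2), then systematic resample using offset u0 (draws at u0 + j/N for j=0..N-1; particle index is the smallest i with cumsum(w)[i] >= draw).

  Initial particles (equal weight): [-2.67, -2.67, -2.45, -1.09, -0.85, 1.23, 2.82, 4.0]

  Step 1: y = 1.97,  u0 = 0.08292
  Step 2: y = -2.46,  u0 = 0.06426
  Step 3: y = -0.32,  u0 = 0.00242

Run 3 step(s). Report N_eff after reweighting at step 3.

step 1: w=[0.0000, 0.0000, 0.0000, 0.0000, 0.0001, 0.5471, 0.4448, 0.0080]  mean=1.9591  Neff=2.0110  idx=[5, 5, 5, 5, 6, 6, 6, 6]
step 2: w=[0.2500, 0.2500, 0.2500, 0.2500, 0.0000, 0.0000, 0.0000, 0.0000]  mean=1.2300  Neff=4.0000  idx=[0, 0, 1, 1, 2, 2, 3, 3]
step 3: w=[0.1250, 0.1250, 0.1250, 0.1250, 0.1250, 0.1250, 0.1250, 0.1250]  mean=1.2300  Neff=8.0000  idx=[0, 1, 2, 3, 4, 5, 6, 7]

N_eff = 8.0000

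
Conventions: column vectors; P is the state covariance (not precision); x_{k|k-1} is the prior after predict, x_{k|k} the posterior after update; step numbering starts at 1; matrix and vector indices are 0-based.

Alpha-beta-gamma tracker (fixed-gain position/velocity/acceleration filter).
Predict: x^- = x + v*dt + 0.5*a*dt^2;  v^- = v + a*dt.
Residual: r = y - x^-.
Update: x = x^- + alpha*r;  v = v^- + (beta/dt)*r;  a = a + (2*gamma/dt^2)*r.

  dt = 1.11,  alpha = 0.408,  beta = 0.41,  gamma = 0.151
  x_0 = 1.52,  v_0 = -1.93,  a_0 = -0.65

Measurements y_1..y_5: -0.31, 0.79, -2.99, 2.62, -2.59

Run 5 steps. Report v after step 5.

v_post = 2.4503

step 1: x_pred=-1.0227  r=0.7127  x^+=-0.7319  v^+=-2.3882  a^+=-0.4753
step 2: x_pred=-3.6757  r=4.4657  x^+=-1.8537  v^+=-1.2663  a^+=0.6193
step 3: x_pred=-2.8778  r=-0.1122  x^+=-2.9236  v^+=-0.6204  a^+=0.5918
step 4: x_pred=-3.2476  r=5.8676  x^+=-0.8536  v^+=2.2038  a^+=2.0300
step 5: x_pred=2.8432  r=-5.4332  x^+=0.6265  v^+=2.4503  a^+=0.6983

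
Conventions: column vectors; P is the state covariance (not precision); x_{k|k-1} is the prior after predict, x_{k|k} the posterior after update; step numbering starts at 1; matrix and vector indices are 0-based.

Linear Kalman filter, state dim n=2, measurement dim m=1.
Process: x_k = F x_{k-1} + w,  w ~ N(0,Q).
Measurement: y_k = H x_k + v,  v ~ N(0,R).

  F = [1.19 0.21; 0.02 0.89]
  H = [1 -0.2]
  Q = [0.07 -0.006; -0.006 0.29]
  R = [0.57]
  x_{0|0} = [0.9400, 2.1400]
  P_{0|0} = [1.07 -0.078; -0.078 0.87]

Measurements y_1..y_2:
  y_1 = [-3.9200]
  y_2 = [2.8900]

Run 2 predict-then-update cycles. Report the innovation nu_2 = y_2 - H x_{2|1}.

innov = [5.3583]

step 1: x^-=[1.5680, 1.9234]  P^-=[1.5846 0.0991; 0.0991 0.9768]  S=[2.1540]  K=[0.7264; -0.0447]  nu=[-5.1033]  x^+=[-2.1393, 2.1514]  P^+=[0.4479 0.1690; 0.1690 0.9725]
step 2: x^-=[-2.0940, 1.8719]  P^-=[0.8316 0.3661; 0.3661 1.0665]  S=[1.2978]  K=[0.5844; 0.1178]  nu=[5.3583]  x^+=[1.0372, 2.5030]  P^+=[0.3884 0.2768; 0.2768 1.0485]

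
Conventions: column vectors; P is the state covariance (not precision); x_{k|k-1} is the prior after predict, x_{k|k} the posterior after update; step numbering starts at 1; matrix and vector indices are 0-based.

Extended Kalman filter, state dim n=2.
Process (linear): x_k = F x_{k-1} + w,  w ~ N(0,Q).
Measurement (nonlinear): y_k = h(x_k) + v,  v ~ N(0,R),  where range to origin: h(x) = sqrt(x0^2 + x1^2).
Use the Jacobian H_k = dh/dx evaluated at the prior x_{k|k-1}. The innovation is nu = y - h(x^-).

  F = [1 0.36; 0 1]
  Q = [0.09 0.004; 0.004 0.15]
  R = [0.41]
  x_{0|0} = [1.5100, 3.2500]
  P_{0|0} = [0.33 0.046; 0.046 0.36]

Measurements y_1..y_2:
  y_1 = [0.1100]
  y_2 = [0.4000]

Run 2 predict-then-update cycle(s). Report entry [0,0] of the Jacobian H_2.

H_jac[0,0] = 0.7334

step 1: x^-=[2.6800, 3.2500]  P^-=[0.4998 0.1796; 0.1796 0.5100]  H_jac=[0.6362 0.7715]  S=[1.0922]  K=[0.4180; 0.4649]  nu=[-4.1025]  x^+=[0.9652, 1.3428]  P^+=[0.3089 -0.0326; -0.0326 0.2740]
step 2: x^-=[1.4486, 1.3428]  P^-=[0.4110 0.0700; 0.0700 0.4240]  H_jac=[0.7334 0.6798]  S=[0.8968]  K=[0.3891; 0.3786]  nu=[-1.5752]  x^+=[0.8356, 0.7464]  P^+=[0.2752 -0.0621; -0.0621 0.2954]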